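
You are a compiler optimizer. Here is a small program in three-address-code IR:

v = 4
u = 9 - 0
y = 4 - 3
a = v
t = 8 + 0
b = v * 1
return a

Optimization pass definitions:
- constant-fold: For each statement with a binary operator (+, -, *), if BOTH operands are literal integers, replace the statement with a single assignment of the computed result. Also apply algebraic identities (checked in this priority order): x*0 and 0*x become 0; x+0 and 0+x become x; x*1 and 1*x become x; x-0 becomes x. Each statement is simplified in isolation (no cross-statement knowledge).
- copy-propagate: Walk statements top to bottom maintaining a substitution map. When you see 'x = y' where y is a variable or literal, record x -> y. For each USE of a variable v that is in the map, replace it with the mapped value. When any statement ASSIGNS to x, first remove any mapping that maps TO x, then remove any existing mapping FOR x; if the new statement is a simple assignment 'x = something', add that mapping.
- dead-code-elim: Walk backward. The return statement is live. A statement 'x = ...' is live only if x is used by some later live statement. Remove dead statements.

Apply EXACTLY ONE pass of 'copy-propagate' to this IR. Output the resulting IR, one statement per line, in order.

Answer: v = 4
u = 9 - 0
y = 4 - 3
a = 4
t = 8 + 0
b = 4 * 1
return 4

Derivation:
Applying copy-propagate statement-by-statement:
  [1] v = 4  (unchanged)
  [2] u = 9 - 0  (unchanged)
  [3] y = 4 - 3  (unchanged)
  [4] a = v  -> a = 4
  [5] t = 8 + 0  (unchanged)
  [6] b = v * 1  -> b = 4 * 1
  [7] return a  -> return 4
Result (7 stmts):
  v = 4
  u = 9 - 0
  y = 4 - 3
  a = 4
  t = 8 + 0
  b = 4 * 1
  return 4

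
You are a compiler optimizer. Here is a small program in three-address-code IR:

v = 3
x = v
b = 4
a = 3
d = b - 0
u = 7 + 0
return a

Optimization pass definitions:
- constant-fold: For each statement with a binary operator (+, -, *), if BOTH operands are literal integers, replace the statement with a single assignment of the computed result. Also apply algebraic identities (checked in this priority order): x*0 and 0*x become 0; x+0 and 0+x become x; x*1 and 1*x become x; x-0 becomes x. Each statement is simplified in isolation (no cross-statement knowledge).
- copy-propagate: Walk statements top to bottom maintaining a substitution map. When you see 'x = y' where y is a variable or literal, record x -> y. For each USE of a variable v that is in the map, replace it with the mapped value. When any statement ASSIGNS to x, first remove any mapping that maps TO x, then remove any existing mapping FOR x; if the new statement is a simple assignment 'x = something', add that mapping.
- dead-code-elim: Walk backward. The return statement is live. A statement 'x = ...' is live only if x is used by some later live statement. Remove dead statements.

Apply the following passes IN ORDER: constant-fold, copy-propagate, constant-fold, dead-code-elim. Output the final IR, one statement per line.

Answer: return 3

Derivation:
Initial IR:
  v = 3
  x = v
  b = 4
  a = 3
  d = b - 0
  u = 7 + 0
  return a
After constant-fold (7 stmts):
  v = 3
  x = v
  b = 4
  a = 3
  d = b
  u = 7
  return a
After copy-propagate (7 stmts):
  v = 3
  x = 3
  b = 4
  a = 3
  d = 4
  u = 7
  return 3
After constant-fold (7 stmts):
  v = 3
  x = 3
  b = 4
  a = 3
  d = 4
  u = 7
  return 3
After dead-code-elim (1 stmts):
  return 3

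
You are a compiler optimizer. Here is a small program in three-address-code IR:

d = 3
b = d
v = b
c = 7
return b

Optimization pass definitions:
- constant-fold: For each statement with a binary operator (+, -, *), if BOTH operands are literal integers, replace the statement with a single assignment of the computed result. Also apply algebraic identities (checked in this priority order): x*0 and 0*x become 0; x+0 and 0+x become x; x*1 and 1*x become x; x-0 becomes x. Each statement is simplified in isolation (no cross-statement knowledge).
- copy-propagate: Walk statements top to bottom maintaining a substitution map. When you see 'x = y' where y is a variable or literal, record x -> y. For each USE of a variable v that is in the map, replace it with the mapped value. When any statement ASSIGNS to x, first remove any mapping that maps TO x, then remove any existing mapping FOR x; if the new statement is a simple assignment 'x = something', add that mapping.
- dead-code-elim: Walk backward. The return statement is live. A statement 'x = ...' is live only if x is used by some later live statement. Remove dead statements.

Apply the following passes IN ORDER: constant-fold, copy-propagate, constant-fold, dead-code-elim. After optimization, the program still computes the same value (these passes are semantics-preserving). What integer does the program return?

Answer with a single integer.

Initial IR:
  d = 3
  b = d
  v = b
  c = 7
  return b
After constant-fold (5 stmts):
  d = 3
  b = d
  v = b
  c = 7
  return b
After copy-propagate (5 stmts):
  d = 3
  b = 3
  v = 3
  c = 7
  return 3
After constant-fold (5 stmts):
  d = 3
  b = 3
  v = 3
  c = 7
  return 3
After dead-code-elim (1 stmts):
  return 3
Evaluate:
  d = 3  =>  d = 3
  b = d  =>  b = 3
  v = b  =>  v = 3
  c = 7  =>  c = 7
  return b = 3

Answer: 3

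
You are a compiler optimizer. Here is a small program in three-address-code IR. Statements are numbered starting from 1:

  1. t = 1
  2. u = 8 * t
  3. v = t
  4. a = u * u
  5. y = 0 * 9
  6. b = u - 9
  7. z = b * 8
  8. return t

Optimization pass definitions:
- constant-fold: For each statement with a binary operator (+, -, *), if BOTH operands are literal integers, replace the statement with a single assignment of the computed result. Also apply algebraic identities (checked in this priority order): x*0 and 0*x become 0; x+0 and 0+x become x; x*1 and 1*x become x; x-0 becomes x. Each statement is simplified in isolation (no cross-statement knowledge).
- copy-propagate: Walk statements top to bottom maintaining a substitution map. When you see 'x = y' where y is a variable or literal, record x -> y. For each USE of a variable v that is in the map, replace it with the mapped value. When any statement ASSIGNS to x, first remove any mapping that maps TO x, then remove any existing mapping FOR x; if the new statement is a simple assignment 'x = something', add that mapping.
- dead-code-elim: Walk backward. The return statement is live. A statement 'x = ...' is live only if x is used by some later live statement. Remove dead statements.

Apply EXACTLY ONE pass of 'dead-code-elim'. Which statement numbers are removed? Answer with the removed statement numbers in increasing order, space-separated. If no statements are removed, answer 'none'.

Backward liveness scan:
Stmt 1 't = 1': KEEP (t is live); live-in = []
Stmt 2 'u = 8 * t': DEAD (u not in live set ['t'])
Stmt 3 'v = t': DEAD (v not in live set ['t'])
Stmt 4 'a = u * u': DEAD (a not in live set ['t'])
Stmt 5 'y = 0 * 9': DEAD (y not in live set ['t'])
Stmt 6 'b = u - 9': DEAD (b not in live set ['t'])
Stmt 7 'z = b * 8': DEAD (z not in live set ['t'])
Stmt 8 'return t': KEEP (return); live-in = ['t']
Removed statement numbers: [2, 3, 4, 5, 6, 7]
Surviving IR:
  t = 1
  return t

Answer: 2 3 4 5 6 7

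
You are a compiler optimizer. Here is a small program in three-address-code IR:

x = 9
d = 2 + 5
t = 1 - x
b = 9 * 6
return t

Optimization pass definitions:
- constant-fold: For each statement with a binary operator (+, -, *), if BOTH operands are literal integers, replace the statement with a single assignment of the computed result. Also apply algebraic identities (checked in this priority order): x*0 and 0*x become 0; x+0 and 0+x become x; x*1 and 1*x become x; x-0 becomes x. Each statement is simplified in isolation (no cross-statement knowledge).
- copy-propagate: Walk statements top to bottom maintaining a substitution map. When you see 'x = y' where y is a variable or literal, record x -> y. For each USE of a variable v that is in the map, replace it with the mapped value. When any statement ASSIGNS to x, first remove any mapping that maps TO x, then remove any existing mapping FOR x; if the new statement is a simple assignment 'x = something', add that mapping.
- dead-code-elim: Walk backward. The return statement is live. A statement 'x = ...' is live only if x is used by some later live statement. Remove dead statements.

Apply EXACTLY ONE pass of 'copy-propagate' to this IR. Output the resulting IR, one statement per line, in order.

Answer: x = 9
d = 2 + 5
t = 1 - 9
b = 9 * 6
return t

Derivation:
Applying copy-propagate statement-by-statement:
  [1] x = 9  (unchanged)
  [2] d = 2 + 5  (unchanged)
  [3] t = 1 - x  -> t = 1 - 9
  [4] b = 9 * 6  (unchanged)
  [5] return t  (unchanged)
Result (5 stmts):
  x = 9
  d = 2 + 5
  t = 1 - 9
  b = 9 * 6
  return t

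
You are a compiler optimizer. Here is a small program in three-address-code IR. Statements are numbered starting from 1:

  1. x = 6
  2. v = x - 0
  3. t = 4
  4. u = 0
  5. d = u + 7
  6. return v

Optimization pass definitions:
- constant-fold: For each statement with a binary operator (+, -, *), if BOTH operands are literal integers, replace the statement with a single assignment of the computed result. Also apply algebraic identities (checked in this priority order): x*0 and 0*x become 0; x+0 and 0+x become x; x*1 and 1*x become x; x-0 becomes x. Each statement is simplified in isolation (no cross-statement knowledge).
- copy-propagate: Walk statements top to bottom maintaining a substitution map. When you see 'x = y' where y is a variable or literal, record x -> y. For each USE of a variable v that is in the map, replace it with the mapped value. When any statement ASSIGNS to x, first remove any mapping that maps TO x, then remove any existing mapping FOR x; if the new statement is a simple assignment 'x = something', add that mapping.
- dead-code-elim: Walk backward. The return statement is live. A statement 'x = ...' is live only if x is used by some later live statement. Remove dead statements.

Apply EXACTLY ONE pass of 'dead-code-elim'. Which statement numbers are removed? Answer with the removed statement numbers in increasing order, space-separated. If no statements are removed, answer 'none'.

Backward liveness scan:
Stmt 1 'x = 6': KEEP (x is live); live-in = []
Stmt 2 'v = x - 0': KEEP (v is live); live-in = ['x']
Stmt 3 't = 4': DEAD (t not in live set ['v'])
Stmt 4 'u = 0': DEAD (u not in live set ['v'])
Stmt 5 'd = u + 7': DEAD (d not in live set ['v'])
Stmt 6 'return v': KEEP (return); live-in = ['v']
Removed statement numbers: [3, 4, 5]
Surviving IR:
  x = 6
  v = x - 0
  return v

Answer: 3 4 5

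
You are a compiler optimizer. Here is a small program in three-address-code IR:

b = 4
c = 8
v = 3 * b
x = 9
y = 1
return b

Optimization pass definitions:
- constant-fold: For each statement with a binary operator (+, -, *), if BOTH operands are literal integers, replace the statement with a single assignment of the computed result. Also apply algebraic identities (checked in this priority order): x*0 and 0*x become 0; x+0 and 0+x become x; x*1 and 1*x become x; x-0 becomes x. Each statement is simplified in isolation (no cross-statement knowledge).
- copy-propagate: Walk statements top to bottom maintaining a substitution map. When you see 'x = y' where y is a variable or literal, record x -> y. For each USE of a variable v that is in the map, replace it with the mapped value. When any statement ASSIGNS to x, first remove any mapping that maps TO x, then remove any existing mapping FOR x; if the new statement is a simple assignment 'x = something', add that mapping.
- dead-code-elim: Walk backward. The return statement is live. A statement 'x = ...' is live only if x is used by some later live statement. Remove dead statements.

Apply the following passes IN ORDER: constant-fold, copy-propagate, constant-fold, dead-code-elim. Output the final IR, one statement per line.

Initial IR:
  b = 4
  c = 8
  v = 3 * b
  x = 9
  y = 1
  return b
After constant-fold (6 stmts):
  b = 4
  c = 8
  v = 3 * b
  x = 9
  y = 1
  return b
After copy-propagate (6 stmts):
  b = 4
  c = 8
  v = 3 * 4
  x = 9
  y = 1
  return 4
After constant-fold (6 stmts):
  b = 4
  c = 8
  v = 12
  x = 9
  y = 1
  return 4
After dead-code-elim (1 stmts):
  return 4

Answer: return 4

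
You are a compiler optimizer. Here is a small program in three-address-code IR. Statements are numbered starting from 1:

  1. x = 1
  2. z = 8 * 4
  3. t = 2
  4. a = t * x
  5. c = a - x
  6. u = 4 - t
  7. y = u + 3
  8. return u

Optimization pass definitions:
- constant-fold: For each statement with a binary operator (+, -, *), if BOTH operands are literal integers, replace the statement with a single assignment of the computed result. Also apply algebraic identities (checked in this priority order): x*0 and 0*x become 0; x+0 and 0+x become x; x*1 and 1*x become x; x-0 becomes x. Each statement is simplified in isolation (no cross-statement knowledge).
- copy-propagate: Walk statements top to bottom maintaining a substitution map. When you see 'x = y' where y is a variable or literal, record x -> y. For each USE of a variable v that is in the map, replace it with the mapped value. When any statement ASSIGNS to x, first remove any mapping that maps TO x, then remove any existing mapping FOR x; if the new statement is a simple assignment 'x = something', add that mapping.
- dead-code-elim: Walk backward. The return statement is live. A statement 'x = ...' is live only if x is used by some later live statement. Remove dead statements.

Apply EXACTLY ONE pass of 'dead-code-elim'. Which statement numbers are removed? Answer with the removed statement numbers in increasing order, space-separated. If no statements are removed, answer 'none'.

Backward liveness scan:
Stmt 1 'x = 1': DEAD (x not in live set [])
Stmt 2 'z = 8 * 4': DEAD (z not in live set [])
Stmt 3 't = 2': KEEP (t is live); live-in = []
Stmt 4 'a = t * x': DEAD (a not in live set ['t'])
Stmt 5 'c = a - x': DEAD (c not in live set ['t'])
Stmt 6 'u = 4 - t': KEEP (u is live); live-in = ['t']
Stmt 7 'y = u + 3': DEAD (y not in live set ['u'])
Stmt 8 'return u': KEEP (return); live-in = ['u']
Removed statement numbers: [1, 2, 4, 5, 7]
Surviving IR:
  t = 2
  u = 4 - t
  return u

Answer: 1 2 4 5 7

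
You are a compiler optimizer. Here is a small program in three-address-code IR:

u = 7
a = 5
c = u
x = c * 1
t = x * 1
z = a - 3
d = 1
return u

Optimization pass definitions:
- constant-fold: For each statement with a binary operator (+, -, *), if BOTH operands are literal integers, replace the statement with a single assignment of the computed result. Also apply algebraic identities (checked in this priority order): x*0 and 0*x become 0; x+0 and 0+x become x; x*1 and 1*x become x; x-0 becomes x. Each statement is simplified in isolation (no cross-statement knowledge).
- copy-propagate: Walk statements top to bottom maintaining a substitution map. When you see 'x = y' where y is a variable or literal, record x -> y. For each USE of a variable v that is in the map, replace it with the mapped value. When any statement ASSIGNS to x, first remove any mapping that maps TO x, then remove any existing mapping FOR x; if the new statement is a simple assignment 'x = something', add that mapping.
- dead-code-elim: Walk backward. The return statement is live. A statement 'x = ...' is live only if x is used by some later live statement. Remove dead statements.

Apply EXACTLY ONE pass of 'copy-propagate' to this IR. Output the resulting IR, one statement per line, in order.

Answer: u = 7
a = 5
c = 7
x = 7 * 1
t = x * 1
z = 5 - 3
d = 1
return 7

Derivation:
Applying copy-propagate statement-by-statement:
  [1] u = 7  (unchanged)
  [2] a = 5  (unchanged)
  [3] c = u  -> c = 7
  [4] x = c * 1  -> x = 7 * 1
  [5] t = x * 1  (unchanged)
  [6] z = a - 3  -> z = 5 - 3
  [7] d = 1  (unchanged)
  [8] return u  -> return 7
Result (8 stmts):
  u = 7
  a = 5
  c = 7
  x = 7 * 1
  t = x * 1
  z = 5 - 3
  d = 1
  return 7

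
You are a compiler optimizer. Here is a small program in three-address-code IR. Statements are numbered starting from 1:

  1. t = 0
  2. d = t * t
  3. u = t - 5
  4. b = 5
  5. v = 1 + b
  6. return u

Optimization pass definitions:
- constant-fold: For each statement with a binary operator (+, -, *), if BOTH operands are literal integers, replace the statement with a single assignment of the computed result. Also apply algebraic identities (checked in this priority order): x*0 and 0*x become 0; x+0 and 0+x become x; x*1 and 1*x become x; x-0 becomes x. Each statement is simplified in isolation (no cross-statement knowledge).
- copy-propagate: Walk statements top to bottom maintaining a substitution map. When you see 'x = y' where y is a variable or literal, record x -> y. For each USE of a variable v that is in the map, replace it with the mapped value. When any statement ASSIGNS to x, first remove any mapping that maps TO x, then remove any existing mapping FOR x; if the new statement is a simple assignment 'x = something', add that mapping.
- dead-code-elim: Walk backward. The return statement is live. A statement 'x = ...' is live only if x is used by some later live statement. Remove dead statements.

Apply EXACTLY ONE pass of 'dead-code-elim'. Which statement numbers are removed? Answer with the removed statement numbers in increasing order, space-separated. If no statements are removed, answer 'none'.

Answer: 2 4 5

Derivation:
Backward liveness scan:
Stmt 1 't = 0': KEEP (t is live); live-in = []
Stmt 2 'd = t * t': DEAD (d not in live set ['t'])
Stmt 3 'u = t - 5': KEEP (u is live); live-in = ['t']
Stmt 4 'b = 5': DEAD (b not in live set ['u'])
Stmt 5 'v = 1 + b': DEAD (v not in live set ['u'])
Stmt 6 'return u': KEEP (return); live-in = ['u']
Removed statement numbers: [2, 4, 5]
Surviving IR:
  t = 0
  u = t - 5
  return u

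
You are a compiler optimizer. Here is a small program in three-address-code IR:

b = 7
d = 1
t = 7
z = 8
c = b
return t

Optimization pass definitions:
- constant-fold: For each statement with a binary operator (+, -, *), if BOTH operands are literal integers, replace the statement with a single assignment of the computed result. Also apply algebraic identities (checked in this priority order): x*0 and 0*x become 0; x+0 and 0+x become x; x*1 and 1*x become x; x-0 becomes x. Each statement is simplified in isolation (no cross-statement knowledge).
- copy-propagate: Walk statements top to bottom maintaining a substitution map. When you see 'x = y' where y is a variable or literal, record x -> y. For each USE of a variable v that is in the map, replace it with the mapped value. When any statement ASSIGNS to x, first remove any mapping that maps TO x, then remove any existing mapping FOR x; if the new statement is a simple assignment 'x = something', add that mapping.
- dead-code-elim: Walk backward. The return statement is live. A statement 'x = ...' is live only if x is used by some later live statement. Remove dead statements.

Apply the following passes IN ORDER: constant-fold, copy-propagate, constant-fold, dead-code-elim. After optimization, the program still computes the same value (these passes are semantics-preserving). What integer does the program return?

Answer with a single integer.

Answer: 7

Derivation:
Initial IR:
  b = 7
  d = 1
  t = 7
  z = 8
  c = b
  return t
After constant-fold (6 stmts):
  b = 7
  d = 1
  t = 7
  z = 8
  c = b
  return t
After copy-propagate (6 stmts):
  b = 7
  d = 1
  t = 7
  z = 8
  c = 7
  return 7
After constant-fold (6 stmts):
  b = 7
  d = 1
  t = 7
  z = 8
  c = 7
  return 7
After dead-code-elim (1 stmts):
  return 7
Evaluate:
  b = 7  =>  b = 7
  d = 1  =>  d = 1
  t = 7  =>  t = 7
  z = 8  =>  z = 8
  c = b  =>  c = 7
  return t = 7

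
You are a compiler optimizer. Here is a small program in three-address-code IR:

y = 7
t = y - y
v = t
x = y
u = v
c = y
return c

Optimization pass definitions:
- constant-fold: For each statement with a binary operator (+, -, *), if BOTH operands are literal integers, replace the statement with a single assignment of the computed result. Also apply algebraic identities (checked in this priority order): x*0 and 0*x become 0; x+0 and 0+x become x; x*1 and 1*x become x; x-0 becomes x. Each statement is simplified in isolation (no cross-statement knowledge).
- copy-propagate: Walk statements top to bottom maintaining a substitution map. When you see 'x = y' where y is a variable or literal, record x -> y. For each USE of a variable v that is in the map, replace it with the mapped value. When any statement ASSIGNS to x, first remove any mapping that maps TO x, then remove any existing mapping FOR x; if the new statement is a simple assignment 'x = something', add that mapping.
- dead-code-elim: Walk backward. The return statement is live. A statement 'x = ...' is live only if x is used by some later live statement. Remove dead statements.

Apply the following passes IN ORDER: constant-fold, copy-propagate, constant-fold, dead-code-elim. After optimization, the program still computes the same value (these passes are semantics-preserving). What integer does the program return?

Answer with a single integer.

Initial IR:
  y = 7
  t = y - y
  v = t
  x = y
  u = v
  c = y
  return c
After constant-fold (7 stmts):
  y = 7
  t = y - y
  v = t
  x = y
  u = v
  c = y
  return c
After copy-propagate (7 stmts):
  y = 7
  t = 7 - 7
  v = t
  x = 7
  u = t
  c = 7
  return 7
After constant-fold (7 stmts):
  y = 7
  t = 0
  v = t
  x = 7
  u = t
  c = 7
  return 7
After dead-code-elim (1 stmts):
  return 7
Evaluate:
  y = 7  =>  y = 7
  t = y - y  =>  t = 0
  v = t  =>  v = 0
  x = y  =>  x = 7
  u = v  =>  u = 0
  c = y  =>  c = 7
  return c = 7

Answer: 7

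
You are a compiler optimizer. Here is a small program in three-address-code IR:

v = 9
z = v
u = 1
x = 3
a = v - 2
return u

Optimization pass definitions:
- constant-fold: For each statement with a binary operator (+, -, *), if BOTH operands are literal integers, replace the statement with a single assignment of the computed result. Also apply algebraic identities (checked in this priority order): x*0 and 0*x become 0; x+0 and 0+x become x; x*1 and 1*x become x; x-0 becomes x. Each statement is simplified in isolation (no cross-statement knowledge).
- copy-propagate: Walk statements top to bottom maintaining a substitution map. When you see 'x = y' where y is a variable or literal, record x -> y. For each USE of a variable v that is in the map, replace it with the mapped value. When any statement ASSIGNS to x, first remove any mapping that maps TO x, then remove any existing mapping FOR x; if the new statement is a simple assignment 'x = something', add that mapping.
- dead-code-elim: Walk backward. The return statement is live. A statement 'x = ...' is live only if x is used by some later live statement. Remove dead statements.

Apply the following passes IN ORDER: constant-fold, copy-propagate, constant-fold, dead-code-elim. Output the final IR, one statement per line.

Answer: return 1

Derivation:
Initial IR:
  v = 9
  z = v
  u = 1
  x = 3
  a = v - 2
  return u
After constant-fold (6 stmts):
  v = 9
  z = v
  u = 1
  x = 3
  a = v - 2
  return u
After copy-propagate (6 stmts):
  v = 9
  z = 9
  u = 1
  x = 3
  a = 9 - 2
  return 1
After constant-fold (6 stmts):
  v = 9
  z = 9
  u = 1
  x = 3
  a = 7
  return 1
After dead-code-elim (1 stmts):
  return 1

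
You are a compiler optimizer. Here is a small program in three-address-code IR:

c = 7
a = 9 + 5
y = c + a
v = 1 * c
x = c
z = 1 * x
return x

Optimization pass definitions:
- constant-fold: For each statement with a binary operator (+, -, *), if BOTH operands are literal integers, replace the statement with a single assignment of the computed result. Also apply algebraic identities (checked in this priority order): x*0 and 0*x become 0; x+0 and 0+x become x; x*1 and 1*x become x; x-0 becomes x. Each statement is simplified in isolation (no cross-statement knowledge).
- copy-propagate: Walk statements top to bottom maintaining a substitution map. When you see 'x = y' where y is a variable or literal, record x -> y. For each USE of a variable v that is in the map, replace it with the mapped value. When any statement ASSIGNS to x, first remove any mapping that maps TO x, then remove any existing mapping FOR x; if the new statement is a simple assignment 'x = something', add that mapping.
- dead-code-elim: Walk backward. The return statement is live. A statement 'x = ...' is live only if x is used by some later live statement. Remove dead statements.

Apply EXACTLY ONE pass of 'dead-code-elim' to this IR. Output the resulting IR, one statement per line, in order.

Answer: c = 7
x = c
return x

Derivation:
Applying dead-code-elim statement-by-statement:
  [7] return x  -> KEEP (return); live=['x']
  [6] z = 1 * x  -> DEAD (z not live)
  [5] x = c  -> KEEP; live=['c']
  [4] v = 1 * c  -> DEAD (v not live)
  [3] y = c + a  -> DEAD (y not live)
  [2] a = 9 + 5  -> DEAD (a not live)
  [1] c = 7  -> KEEP; live=[]
Result (3 stmts):
  c = 7
  x = c
  return x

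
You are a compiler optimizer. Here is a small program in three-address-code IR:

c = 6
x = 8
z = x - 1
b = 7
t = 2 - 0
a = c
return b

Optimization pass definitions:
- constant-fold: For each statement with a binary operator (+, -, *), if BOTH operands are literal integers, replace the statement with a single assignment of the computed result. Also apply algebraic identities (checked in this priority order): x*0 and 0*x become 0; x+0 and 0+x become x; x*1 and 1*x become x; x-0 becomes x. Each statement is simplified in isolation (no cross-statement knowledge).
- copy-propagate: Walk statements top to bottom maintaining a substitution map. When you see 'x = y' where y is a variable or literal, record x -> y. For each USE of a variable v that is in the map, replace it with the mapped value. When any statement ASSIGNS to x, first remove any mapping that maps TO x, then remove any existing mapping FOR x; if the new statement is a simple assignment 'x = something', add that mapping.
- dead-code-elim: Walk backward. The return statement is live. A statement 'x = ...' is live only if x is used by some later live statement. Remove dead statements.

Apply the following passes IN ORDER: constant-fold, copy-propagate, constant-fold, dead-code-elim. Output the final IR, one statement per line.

Initial IR:
  c = 6
  x = 8
  z = x - 1
  b = 7
  t = 2 - 0
  a = c
  return b
After constant-fold (7 stmts):
  c = 6
  x = 8
  z = x - 1
  b = 7
  t = 2
  a = c
  return b
After copy-propagate (7 stmts):
  c = 6
  x = 8
  z = 8 - 1
  b = 7
  t = 2
  a = 6
  return 7
After constant-fold (7 stmts):
  c = 6
  x = 8
  z = 7
  b = 7
  t = 2
  a = 6
  return 7
After dead-code-elim (1 stmts):
  return 7

Answer: return 7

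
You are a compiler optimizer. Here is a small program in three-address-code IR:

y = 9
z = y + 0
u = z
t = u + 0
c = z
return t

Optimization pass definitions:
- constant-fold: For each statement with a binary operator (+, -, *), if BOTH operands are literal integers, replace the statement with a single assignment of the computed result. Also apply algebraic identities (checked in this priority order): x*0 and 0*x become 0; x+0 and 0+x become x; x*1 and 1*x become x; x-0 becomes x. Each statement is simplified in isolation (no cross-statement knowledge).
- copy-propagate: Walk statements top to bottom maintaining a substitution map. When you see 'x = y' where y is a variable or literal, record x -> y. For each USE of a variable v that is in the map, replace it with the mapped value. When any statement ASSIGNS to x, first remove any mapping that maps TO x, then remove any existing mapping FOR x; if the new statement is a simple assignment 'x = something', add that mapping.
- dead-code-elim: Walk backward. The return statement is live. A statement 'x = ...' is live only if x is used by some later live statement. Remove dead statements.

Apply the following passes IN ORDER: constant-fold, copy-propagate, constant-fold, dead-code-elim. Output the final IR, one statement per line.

Answer: return 9

Derivation:
Initial IR:
  y = 9
  z = y + 0
  u = z
  t = u + 0
  c = z
  return t
After constant-fold (6 stmts):
  y = 9
  z = y
  u = z
  t = u
  c = z
  return t
After copy-propagate (6 stmts):
  y = 9
  z = 9
  u = 9
  t = 9
  c = 9
  return 9
After constant-fold (6 stmts):
  y = 9
  z = 9
  u = 9
  t = 9
  c = 9
  return 9
After dead-code-elim (1 stmts):
  return 9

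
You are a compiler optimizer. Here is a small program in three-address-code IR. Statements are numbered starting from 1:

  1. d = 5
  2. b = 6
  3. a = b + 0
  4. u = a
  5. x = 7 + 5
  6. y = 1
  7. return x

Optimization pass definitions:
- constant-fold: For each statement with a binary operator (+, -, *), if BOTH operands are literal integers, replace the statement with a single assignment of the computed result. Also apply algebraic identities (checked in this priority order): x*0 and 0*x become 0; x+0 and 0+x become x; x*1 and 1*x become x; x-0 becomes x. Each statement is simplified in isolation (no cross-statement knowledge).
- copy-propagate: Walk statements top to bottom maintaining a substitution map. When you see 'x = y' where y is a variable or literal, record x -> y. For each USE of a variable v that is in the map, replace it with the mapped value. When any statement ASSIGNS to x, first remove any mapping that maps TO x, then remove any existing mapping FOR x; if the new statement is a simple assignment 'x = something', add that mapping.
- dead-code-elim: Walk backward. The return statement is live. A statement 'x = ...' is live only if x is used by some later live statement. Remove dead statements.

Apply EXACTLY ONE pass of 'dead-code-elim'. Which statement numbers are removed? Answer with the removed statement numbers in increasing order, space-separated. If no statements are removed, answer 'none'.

Backward liveness scan:
Stmt 1 'd = 5': DEAD (d not in live set [])
Stmt 2 'b = 6': DEAD (b not in live set [])
Stmt 3 'a = b + 0': DEAD (a not in live set [])
Stmt 4 'u = a': DEAD (u not in live set [])
Stmt 5 'x = 7 + 5': KEEP (x is live); live-in = []
Stmt 6 'y = 1': DEAD (y not in live set ['x'])
Stmt 7 'return x': KEEP (return); live-in = ['x']
Removed statement numbers: [1, 2, 3, 4, 6]
Surviving IR:
  x = 7 + 5
  return x

Answer: 1 2 3 4 6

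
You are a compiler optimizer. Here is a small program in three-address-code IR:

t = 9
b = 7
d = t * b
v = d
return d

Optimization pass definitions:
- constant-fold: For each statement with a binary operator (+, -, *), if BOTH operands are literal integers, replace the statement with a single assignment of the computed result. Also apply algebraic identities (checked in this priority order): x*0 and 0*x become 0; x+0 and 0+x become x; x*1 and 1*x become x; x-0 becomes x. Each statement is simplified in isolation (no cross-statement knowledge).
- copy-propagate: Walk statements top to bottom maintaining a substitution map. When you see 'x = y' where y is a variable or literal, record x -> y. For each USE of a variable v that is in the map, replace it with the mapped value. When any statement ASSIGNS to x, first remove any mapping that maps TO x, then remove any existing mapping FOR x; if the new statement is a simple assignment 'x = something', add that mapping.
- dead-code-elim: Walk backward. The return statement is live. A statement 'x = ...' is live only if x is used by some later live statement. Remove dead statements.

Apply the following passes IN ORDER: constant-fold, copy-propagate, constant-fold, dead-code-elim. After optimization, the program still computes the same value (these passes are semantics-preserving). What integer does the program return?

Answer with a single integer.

Initial IR:
  t = 9
  b = 7
  d = t * b
  v = d
  return d
After constant-fold (5 stmts):
  t = 9
  b = 7
  d = t * b
  v = d
  return d
After copy-propagate (5 stmts):
  t = 9
  b = 7
  d = 9 * 7
  v = d
  return d
After constant-fold (5 stmts):
  t = 9
  b = 7
  d = 63
  v = d
  return d
After dead-code-elim (2 stmts):
  d = 63
  return d
Evaluate:
  t = 9  =>  t = 9
  b = 7  =>  b = 7
  d = t * b  =>  d = 63
  v = d  =>  v = 63
  return d = 63

Answer: 63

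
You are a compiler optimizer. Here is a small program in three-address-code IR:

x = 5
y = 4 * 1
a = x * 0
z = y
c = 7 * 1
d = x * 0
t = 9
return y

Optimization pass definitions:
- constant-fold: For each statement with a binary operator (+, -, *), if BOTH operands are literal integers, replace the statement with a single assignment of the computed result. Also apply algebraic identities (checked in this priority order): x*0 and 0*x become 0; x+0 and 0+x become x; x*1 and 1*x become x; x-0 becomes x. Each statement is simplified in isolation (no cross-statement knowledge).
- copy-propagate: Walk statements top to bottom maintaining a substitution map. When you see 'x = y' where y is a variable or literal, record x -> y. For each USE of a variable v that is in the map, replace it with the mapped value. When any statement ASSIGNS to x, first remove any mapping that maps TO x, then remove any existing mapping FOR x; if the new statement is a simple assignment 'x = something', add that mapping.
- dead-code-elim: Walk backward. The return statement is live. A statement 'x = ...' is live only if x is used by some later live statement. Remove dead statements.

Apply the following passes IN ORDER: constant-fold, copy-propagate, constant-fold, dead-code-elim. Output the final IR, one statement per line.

Initial IR:
  x = 5
  y = 4 * 1
  a = x * 0
  z = y
  c = 7 * 1
  d = x * 0
  t = 9
  return y
After constant-fold (8 stmts):
  x = 5
  y = 4
  a = 0
  z = y
  c = 7
  d = 0
  t = 9
  return y
After copy-propagate (8 stmts):
  x = 5
  y = 4
  a = 0
  z = 4
  c = 7
  d = 0
  t = 9
  return 4
After constant-fold (8 stmts):
  x = 5
  y = 4
  a = 0
  z = 4
  c = 7
  d = 0
  t = 9
  return 4
After dead-code-elim (1 stmts):
  return 4

Answer: return 4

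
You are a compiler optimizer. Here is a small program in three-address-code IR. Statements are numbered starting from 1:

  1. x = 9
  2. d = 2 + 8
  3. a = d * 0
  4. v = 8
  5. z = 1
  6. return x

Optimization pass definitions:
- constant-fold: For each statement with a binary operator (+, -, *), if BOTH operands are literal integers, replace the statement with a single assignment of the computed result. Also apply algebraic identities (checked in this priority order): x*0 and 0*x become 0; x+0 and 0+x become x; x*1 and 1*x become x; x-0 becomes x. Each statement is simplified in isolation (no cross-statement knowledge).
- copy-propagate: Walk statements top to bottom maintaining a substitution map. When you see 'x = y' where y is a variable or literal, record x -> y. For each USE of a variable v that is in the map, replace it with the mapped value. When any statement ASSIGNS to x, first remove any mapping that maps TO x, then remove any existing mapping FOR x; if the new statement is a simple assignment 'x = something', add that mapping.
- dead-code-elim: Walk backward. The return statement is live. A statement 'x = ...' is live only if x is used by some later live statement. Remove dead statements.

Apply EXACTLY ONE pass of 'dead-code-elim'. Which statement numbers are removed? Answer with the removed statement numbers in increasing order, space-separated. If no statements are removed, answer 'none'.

Backward liveness scan:
Stmt 1 'x = 9': KEEP (x is live); live-in = []
Stmt 2 'd = 2 + 8': DEAD (d not in live set ['x'])
Stmt 3 'a = d * 0': DEAD (a not in live set ['x'])
Stmt 4 'v = 8': DEAD (v not in live set ['x'])
Stmt 5 'z = 1': DEAD (z not in live set ['x'])
Stmt 6 'return x': KEEP (return); live-in = ['x']
Removed statement numbers: [2, 3, 4, 5]
Surviving IR:
  x = 9
  return x

Answer: 2 3 4 5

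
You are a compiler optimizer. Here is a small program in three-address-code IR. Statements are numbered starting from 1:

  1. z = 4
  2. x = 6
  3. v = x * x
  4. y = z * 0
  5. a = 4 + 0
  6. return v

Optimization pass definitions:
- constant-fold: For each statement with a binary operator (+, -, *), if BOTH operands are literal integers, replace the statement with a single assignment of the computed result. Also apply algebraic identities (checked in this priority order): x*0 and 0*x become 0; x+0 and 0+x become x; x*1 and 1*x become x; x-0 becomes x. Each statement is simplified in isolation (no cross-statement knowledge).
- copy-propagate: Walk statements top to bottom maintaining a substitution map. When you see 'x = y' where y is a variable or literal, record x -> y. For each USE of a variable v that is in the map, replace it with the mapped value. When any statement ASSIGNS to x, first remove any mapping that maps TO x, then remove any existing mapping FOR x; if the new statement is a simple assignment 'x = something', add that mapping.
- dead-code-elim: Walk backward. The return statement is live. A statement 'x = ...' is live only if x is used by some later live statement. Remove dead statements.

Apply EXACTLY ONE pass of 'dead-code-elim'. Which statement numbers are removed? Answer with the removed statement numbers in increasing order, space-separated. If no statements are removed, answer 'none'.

Backward liveness scan:
Stmt 1 'z = 4': DEAD (z not in live set [])
Stmt 2 'x = 6': KEEP (x is live); live-in = []
Stmt 3 'v = x * x': KEEP (v is live); live-in = ['x']
Stmt 4 'y = z * 0': DEAD (y not in live set ['v'])
Stmt 5 'a = 4 + 0': DEAD (a not in live set ['v'])
Stmt 6 'return v': KEEP (return); live-in = ['v']
Removed statement numbers: [1, 4, 5]
Surviving IR:
  x = 6
  v = x * x
  return v

Answer: 1 4 5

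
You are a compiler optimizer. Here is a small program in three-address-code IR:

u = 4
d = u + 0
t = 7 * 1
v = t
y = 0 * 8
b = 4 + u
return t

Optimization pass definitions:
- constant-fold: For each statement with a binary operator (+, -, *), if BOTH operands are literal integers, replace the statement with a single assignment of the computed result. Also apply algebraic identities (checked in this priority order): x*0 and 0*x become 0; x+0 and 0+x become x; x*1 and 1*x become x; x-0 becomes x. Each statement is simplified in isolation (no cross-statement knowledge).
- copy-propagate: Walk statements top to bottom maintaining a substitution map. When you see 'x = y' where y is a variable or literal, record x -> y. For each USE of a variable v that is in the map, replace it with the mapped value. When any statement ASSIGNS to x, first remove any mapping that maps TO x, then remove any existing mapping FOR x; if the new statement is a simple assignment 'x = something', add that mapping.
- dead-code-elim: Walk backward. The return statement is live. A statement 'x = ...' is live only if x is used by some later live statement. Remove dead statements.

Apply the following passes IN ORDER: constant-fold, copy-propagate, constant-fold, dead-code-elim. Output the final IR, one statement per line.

Initial IR:
  u = 4
  d = u + 0
  t = 7 * 1
  v = t
  y = 0 * 8
  b = 4 + u
  return t
After constant-fold (7 stmts):
  u = 4
  d = u
  t = 7
  v = t
  y = 0
  b = 4 + u
  return t
After copy-propagate (7 stmts):
  u = 4
  d = 4
  t = 7
  v = 7
  y = 0
  b = 4 + 4
  return 7
After constant-fold (7 stmts):
  u = 4
  d = 4
  t = 7
  v = 7
  y = 0
  b = 8
  return 7
After dead-code-elim (1 stmts):
  return 7

Answer: return 7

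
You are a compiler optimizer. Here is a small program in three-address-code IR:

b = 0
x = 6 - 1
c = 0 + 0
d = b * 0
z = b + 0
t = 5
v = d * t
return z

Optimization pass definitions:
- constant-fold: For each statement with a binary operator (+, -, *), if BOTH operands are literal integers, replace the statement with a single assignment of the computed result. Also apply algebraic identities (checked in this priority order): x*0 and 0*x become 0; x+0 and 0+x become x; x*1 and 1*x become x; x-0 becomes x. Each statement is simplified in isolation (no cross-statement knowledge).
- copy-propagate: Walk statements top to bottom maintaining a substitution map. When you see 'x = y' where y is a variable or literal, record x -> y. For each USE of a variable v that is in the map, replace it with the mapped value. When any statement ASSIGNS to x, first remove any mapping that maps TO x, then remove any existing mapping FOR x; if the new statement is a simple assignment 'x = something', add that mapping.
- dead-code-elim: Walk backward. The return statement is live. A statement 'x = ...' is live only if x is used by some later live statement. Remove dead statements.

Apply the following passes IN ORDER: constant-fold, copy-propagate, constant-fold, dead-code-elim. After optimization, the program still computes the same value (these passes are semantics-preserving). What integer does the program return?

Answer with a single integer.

Initial IR:
  b = 0
  x = 6 - 1
  c = 0 + 0
  d = b * 0
  z = b + 0
  t = 5
  v = d * t
  return z
After constant-fold (8 stmts):
  b = 0
  x = 5
  c = 0
  d = 0
  z = b
  t = 5
  v = d * t
  return z
After copy-propagate (8 stmts):
  b = 0
  x = 5
  c = 0
  d = 0
  z = 0
  t = 5
  v = 0 * 5
  return 0
After constant-fold (8 stmts):
  b = 0
  x = 5
  c = 0
  d = 0
  z = 0
  t = 5
  v = 0
  return 0
After dead-code-elim (1 stmts):
  return 0
Evaluate:
  b = 0  =>  b = 0
  x = 6 - 1  =>  x = 5
  c = 0 + 0  =>  c = 0
  d = b * 0  =>  d = 0
  z = b + 0  =>  z = 0
  t = 5  =>  t = 5
  v = d * t  =>  v = 0
  return z = 0

Answer: 0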